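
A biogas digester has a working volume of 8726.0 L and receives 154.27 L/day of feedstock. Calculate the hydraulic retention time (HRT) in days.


HRT = V / Q
= 8726.0 / 154.27
= 56.5632 days

56.5632 days


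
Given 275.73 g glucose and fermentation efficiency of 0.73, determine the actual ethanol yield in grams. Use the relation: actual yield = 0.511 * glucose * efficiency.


Actual ethanol: m = 0.511 * 275.73 * 0.73
m = 102.8556 g

102.8556 g


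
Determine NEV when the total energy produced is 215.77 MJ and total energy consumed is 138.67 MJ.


NEV = E_out - E_in
= 215.77 - 138.67
= 77.1000 MJ

77.1000 MJ


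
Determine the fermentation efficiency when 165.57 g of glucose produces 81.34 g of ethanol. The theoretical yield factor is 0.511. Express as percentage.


Fermentation efficiency = (actual / (0.511 * glucose)) * 100
= (81.34 / (0.511 * 165.57)) * 100
= 96.1394%

96.1394%


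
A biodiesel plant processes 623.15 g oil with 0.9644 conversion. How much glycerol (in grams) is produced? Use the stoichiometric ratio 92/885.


glycerol = oil * conv * (92/885)
= 623.15 * 0.9644 * 92 / 885
= 62.4733 g

62.4733 g


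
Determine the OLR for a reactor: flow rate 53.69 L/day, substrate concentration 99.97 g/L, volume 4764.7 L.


OLR = Q * S / V
= 53.69 * 99.97 / 4764.7
= 1.1265 g/L/day

1.1265 g/L/day


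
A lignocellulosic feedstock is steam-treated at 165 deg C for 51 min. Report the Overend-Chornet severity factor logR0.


logR0 = log10(t * exp((T - 100) / 14.75))
= log10(51 * exp((165 - 100) / 14.75))
= 3.6214

3.6214


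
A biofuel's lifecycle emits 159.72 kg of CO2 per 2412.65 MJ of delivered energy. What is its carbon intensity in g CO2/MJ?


CI = CO2 * 1000 / E
= 159.72 * 1000 / 2412.65
= 66.2011 g CO2/MJ

66.2011 g CO2/MJ


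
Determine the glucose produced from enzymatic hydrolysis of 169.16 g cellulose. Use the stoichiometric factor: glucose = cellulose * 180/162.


glucose = cellulose * 180/162
= 169.16 * 180/162
= 187.9556 g

187.9556 g


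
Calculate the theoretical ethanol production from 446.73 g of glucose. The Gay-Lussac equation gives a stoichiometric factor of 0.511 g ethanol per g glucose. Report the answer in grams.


Theoretical ethanol yield: m_EtOH = 0.511 * m_glucose
m_EtOH = 0.511 * 446.73 = 228.2790 g

228.2790 g


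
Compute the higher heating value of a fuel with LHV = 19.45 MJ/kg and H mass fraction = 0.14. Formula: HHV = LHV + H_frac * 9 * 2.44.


HHV = LHV + H_frac * 9 * 2.44
= 19.45 + 0.14 * 9 * 2.44
= 22.5244 MJ/kg

22.5244 MJ/kg


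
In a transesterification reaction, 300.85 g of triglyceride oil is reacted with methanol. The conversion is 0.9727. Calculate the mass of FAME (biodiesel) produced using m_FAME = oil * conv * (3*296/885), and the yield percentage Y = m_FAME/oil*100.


m_FAME = oil * conv * (3 * 296 / 885) = oil * conv * (888/885)
= 300.85 * 0.9727 * 888 / 885
= 293.6288 g
Y = m_FAME / oil * 100 = conv * (888/885) * 100
= 0.9727 * 888 / 885 * 100
= 97.60%

293.6288 g FAME; Y = 97.60%


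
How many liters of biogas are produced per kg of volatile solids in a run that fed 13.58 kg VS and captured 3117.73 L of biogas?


Y = V / VS
= 3117.73 / 13.58
= 229.5825 L/kg VS

229.5825 L/kg VS


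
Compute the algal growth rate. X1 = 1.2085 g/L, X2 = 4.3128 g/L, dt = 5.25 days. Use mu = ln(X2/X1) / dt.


mu = ln(X2/X1) / dt
= ln(4.3128/1.2085) / 5.25
= 0.2423 per day

0.2423 per day


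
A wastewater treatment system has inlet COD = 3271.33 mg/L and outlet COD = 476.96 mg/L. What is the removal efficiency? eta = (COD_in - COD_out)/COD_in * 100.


eta = (COD_in - COD_out) / COD_in * 100
= (3271.33 - 476.96) / 3271.33 * 100
= 85.4200%

85.4200%


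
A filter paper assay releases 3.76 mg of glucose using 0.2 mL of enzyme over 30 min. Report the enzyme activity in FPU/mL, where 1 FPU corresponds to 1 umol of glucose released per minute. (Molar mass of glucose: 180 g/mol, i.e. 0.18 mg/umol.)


Activity = glucose_mg / (0.18 mg/umol * V_mL * t_min)
= 3.76 / (0.18 * 0.2 * 30)
= 3.4815 FPU/mL

3.4815 FPU/mL


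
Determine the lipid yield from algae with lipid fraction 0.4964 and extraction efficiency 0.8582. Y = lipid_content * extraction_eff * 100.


Y = lipid_content * extraction_eff * 100
= 0.4964 * 0.8582 * 100
= 42.6010%

42.6010%


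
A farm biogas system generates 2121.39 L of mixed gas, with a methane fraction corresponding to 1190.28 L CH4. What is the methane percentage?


CH4% = V_CH4 / V_total * 100
= 1190.28 / 2121.39 * 100
= 56.1085%

56.1085%


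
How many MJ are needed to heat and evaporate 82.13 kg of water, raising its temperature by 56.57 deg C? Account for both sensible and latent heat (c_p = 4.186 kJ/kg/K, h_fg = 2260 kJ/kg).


E = m_water * (4.186 * dT + 2260) / 1000
= 82.13 * (4.186 * 56.57 + 2260) / 1000
= 205.0623 MJ

205.0623 MJ


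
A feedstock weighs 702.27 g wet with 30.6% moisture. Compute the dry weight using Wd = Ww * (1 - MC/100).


Wd = Ww * (1 - MC/100)
= 702.27 * (1 - 30.6/100)
= 487.3754 g

487.3754 g


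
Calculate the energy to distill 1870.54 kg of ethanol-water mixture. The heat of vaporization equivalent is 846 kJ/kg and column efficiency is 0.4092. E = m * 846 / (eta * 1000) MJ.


E = m * 846 / (eta * 1000)
= 1870.54 * 846 / (0.4092 * 1000)
= 3867.2455 MJ

3867.2455 MJ


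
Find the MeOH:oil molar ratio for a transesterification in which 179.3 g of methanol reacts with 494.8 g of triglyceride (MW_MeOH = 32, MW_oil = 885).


Molar ratio = n_MeOH / n_oil = (MeOH/32) / (oil/885) = (MeOH * 885) / (32 * oil)
= (179.3 * 885) / (32 * 494.8)
= 10.0218

10.0218


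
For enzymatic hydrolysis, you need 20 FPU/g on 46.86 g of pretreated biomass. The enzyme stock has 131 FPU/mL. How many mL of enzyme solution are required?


V = dosage * m_sub / activity
V = 20 * 46.86 / 131
V = 7.1542 mL

7.1542 mL


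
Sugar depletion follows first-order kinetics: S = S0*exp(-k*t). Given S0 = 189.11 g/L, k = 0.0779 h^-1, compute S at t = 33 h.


S = S0 * exp(-k * t)
S = 189.11 * exp(-0.0779 * 33)
S = 14.4635 g/L

14.4635 g/L


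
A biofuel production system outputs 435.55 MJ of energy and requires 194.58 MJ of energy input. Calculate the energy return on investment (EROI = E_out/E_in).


EROI = E_out / E_in
= 435.55 / 194.58
= 2.2384

2.2384


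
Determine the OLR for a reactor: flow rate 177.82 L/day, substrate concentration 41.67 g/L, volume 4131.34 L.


OLR = Q * S / V
= 177.82 * 41.67 / 4131.34
= 1.7935 g/L/day

1.7935 g/L/day


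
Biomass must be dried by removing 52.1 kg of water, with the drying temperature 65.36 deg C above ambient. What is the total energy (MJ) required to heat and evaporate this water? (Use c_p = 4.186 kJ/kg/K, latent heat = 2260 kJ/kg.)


E = m_water * (4.186 * dT + 2260) / 1000
= 52.1 * (4.186 * 65.36 + 2260) / 1000
= 132.0004 MJ

132.0004 MJ


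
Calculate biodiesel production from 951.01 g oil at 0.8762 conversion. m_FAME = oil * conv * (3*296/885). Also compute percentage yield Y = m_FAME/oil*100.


m_FAME = oil * conv * (3 * 296 / 885) = oil * conv * (888/885)
= 951.01 * 0.8762 * 888 / 885
= 836.0996 g
Y = m_FAME / oil * 100 = conv * (888/885) * 100
= 0.8762 * 888 / 885 * 100
= 87.92%

836.0996 g FAME; Y = 87.92%


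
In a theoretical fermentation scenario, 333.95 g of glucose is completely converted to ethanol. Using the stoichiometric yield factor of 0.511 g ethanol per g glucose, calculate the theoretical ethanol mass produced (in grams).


Theoretical ethanol yield: m_EtOH = 0.511 * m_glucose
m_EtOH = 0.511 * 333.95 = 170.6484 g

170.6484 g


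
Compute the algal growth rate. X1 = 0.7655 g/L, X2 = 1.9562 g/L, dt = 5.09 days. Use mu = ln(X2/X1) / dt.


mu = ln(X2/X1) / dt
= ln(1.9562/0.7655) / 5.09
= 0.1843 per day

0.1843 per day


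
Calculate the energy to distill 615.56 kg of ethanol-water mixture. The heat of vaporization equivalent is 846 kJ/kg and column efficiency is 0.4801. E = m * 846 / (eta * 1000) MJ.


E = m * 846 / (eta * 1000)
= 615.56 * 846 / (0.4801 * 1000)
= 1084.6985 MJ

1084.6985 MJ


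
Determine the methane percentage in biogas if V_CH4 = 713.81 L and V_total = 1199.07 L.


CH4% = V_CH4 / V_total * 100
= 713.81 / 1199.07 * 100
= 59.5303%

59.5303%


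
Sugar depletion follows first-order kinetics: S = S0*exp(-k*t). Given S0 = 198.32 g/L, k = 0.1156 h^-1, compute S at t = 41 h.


S = S0 * exp(-k * t)
S = 198.32 * exp(-0.1156 * 41)
S = 1.7337 g/L

1.7337 g/L


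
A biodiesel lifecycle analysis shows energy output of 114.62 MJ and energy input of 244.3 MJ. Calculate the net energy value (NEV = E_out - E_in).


NEV = E_out - E_in
= 114.62 - 244.3
= -129.6800 MJ

-129.6800 MJ


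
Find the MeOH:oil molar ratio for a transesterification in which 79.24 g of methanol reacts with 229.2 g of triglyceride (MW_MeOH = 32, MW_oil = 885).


Molar ratio = n_MeOH / n_oil = (MeOH/32) / (oil/885) = (MeOH * 885) / (32 * oil)
= (79.24 * 885) / (32 * 229.2)
= 9.5614

9.5614


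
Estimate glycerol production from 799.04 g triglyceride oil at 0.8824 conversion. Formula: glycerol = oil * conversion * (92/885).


glycerol = oil * conv * (92/885)
= 799.04 * 0.8824 * 92 / 885
= 73.2957 g

73.2957 g


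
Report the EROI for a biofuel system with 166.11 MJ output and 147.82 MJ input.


EROI = E_out / E_in
= 166.11 / 147.82
= 1.1237

1.1237


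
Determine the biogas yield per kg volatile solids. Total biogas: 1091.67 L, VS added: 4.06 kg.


Y = V / VS
= 1091.67 / 4.06
= 268.8842 L/kg VS

268.8842 L/kg VS


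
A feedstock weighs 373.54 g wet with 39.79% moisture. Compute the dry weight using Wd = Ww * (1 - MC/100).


Wd = Ww * (1 - MC/100)
= 373.54 * (1 - 39.79/100)
= 224.9084 g

224.9084 g


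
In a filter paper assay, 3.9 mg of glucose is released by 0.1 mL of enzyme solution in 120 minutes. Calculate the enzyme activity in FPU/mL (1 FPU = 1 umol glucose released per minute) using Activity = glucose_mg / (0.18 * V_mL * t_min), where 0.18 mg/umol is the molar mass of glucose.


Activity = glucose_mg / (0.18 mg/umol * V_mL * t_min)
= 3.9 / (0.18 * 0.1 * 120)
= 1.8056 FPU/mL

1.8056 FPU/mL


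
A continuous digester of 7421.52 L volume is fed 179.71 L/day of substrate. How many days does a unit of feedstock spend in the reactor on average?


HRT = V / Q
= 7421.52 / 179.71
= 41.2972 days

41.2972 days


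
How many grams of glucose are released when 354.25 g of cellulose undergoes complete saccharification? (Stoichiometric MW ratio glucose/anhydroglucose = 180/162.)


glucose = cellulose * 180/162
= 354.25 * 180/162
= 393.6111 g

393.6111 g


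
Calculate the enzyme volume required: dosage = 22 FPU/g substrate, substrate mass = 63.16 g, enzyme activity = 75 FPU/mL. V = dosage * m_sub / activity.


V = dosage * m_sub / activity
V = 22 * 63.16 / 75
V = 18.5269 mL

18.5269 mL


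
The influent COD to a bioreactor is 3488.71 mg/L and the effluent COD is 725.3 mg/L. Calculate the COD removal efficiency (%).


eta = (COD_in - COD_out) / COD_in * 100
= (3488.71 - 725.3) / 3488.71 * 100
= 79.2101%

79.2101%


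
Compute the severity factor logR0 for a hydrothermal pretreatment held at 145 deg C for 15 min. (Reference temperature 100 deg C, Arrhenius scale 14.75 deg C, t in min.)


logR0 = log10(t * exp((T - 100) / 14.75))
= log10(15 * exp((145 - 100) / 14.75))
= 2.5011

2.5011


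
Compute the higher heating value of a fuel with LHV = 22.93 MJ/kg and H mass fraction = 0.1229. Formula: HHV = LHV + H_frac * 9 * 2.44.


HHV = LHV + H_frac * 9 * 2.44
= 22.93 + 0.1229 * 9 * 2.44
= 25.6289 MJ/kg

25.6289 MJ/kg


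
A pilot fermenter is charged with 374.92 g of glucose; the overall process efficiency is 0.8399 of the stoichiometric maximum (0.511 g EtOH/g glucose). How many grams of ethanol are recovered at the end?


Actual ethanol: m = 0.511 * 374.92 * 0.8399
m = 160.9115 g

160.9115 g


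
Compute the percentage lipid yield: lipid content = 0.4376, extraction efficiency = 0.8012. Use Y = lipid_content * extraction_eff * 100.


Y = lipid_content * extraction_eff * 100
= 0.4376 * 0.8012 * 100
= 35.0605%

35.0605%


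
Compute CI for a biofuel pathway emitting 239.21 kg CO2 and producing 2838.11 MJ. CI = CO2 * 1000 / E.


CI = CO2 * 1000 / E
= 239.21 * 1000 / 2838.11
= 84.2850 g CO2/MJ

84.2850 g CO2/MJ


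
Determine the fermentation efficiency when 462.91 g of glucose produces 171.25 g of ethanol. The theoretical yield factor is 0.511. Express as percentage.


Fermentation efficiency = (actual / (0.511 * glucose)) * 100
= (171.25 / (0.511 * 462.91)) * 100
= 72.3958%

72.3958%


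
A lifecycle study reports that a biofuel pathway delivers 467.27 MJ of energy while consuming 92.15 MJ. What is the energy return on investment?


EROI = E_out / E_in
= 467.27 / 92.15
= 5.0708

5.0708


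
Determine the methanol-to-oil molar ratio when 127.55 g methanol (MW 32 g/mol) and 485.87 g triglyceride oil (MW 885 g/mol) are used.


Molar ratio = n_MeOH / n_oil = (MeOH/32) / (oil/885) = (MeOH * 885) / (32 * oil)
= (127.55 * 885) / (32 * 485.87)
= 7.2603

7.2603


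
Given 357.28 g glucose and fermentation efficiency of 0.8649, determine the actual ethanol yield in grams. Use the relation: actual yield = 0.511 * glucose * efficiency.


Actual ethanol: m = 0.511 * 357.28 * 0.8649
m = 157.9049 g

157.9049 g


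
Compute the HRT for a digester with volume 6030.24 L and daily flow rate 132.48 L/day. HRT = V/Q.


HRT = V / Q
= 6030.24 / 132.48
= 45.5181 days

45.5181 days


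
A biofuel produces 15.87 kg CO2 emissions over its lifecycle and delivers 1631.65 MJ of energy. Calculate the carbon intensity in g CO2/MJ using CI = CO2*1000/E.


CI = CO2 * 1000 / E
= 15.87 * 1000 / 1631.65
= 9.7264 g CO2/MJ

9.7264 g CO2/MJ


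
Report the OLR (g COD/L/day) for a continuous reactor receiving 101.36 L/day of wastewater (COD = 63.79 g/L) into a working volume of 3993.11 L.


OLR = Q * S / V
= 101.36 * 63.79 / 3993.11
= 1.6192 g/L/day

1.6192 g/L/day


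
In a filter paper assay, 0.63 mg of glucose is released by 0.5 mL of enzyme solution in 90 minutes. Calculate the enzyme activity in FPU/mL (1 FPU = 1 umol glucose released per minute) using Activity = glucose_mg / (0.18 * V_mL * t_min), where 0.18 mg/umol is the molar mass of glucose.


Activity = glucose_mg / (0.18 mg/umol * V_mL * t_min)
= 0.63 / (0.18 * 0.5 * 90)
= 0.0778 FPU/mL

0.0778 FPU/mL


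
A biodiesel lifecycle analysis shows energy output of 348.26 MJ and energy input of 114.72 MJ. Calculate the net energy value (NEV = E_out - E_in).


NEV = E_out - E_in
= 348.26 - 114.72
= 233.5400 MJ

233.5400 MJ


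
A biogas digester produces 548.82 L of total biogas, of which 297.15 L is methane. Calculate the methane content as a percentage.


CH4% = V_CH4 / V_total * 100
= 297.15 / 548.82 * 100
= 54.1434%

54.1434%


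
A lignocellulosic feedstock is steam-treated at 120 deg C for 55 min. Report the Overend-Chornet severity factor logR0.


logR0 = log10(t * exp((T - 100) / 14.75))
= log10(55 * exp((120 - 100) / 14.75))
= 2.3292

2.3292


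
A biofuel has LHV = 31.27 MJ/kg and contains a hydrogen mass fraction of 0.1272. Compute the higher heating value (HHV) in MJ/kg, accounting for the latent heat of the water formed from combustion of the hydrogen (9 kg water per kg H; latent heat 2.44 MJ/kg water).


HHV = LHV + H_frac * 9 * 2.44
= 31.27 + 0.1272 * 9 * 2.44
= 34.0633 MJ/kg

34.0633 MJ/kg


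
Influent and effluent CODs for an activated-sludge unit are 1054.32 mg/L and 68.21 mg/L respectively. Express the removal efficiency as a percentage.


eta = (COD_in - COD_out) / COD_in * 100
= (1054.32 - 68.21) / 1054.32 * 100
= 93.5304%

93.5304%


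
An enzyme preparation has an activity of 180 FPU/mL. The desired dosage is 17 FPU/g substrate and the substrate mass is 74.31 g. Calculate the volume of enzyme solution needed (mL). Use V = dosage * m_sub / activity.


V = dosage * m_sub / activity
V = 17 * 74.31 / 180
V = 7.0182 mL

7.0182 mL


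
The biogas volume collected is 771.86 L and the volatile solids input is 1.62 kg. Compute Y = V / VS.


Y = V / VS
= 771.86 / 1.62
= 476.4568 L/kg VS

476.4568 L/kg VS


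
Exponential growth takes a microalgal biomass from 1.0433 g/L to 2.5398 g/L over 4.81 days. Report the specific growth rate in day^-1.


mu = ln(X2/X1) / dt
= ln(2.5398/1.0433) / 4.81
= 0.1850 per day

0.1850 per day


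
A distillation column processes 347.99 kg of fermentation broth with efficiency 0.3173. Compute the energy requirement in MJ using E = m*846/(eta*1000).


E = m * 846 / (eta * 1000)
= 347.99 * 846 / (0.3173 * 1000)
= 927.8271 MJ

927.8271 MJ


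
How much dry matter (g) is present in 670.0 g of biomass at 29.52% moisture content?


Wd = Ww * (1 - MC/100)
= 670.0 * (1 - 29.52/100)
= 472.2160 g

472.2160 g


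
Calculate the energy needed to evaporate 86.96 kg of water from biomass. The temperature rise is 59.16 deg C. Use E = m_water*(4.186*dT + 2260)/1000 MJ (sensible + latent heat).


E = m_water * (4.186 * dT + 2260) / 1000
= 86.96 * (4.186 * 59.16 + 2260) / 1000
= 218.0647 MJ

218.0647 MJ


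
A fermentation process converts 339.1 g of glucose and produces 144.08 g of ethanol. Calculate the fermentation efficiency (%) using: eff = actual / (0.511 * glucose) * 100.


Fermentation efficiency = (actual / (0.511 * glucose)) * 100
= (144.08 / (0.511 * 339.1)) * 100
= 83.1486%

83.1486%


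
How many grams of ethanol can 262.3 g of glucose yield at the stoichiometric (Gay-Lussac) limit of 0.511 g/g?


Theoretical ethanol yield: m_EtOH = 0.511 * m_glucose
m_EtOH = 0.511 * 262.3 = 134.0353 g

134.0353 g


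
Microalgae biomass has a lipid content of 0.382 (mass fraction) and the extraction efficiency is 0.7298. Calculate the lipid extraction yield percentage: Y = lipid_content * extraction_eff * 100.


Y = lipid_content * extraction_eff * 100
= 0.382 * 0.7298 * 100
= 27.8784%

27.8784%


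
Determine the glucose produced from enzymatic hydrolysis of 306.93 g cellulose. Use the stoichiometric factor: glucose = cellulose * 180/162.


glucose = cellulose * 180/162
= 306.93 * 180/162
= 341.0333 g

341.0333 g


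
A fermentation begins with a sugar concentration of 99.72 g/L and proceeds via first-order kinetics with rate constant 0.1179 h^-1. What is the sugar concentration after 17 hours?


S = S0 * exp(-k * t)
S = 99.72 * exp(-0.1179 * 17)
S = 13.4377 g/L

13.4377 g/L


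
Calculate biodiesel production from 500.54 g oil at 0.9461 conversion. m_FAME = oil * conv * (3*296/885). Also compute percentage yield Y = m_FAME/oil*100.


m_FAME = oil * conv * (3 * 296 / 885) = oil * conv * (888/885)
= 500.54 * 0.9461 * 888 / 885
= 475.1662 g
Y = m_FAME / oil * 100 = conv * (888/885) * 100
= 0.9461 * 888 / 885 * 100
= 94.93%

475.1662 g FAME; Y = 94.93%


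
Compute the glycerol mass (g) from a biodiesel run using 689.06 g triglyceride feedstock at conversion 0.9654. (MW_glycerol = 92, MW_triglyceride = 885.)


glycerol = oil * conv * (92/885)
= 689.06 * 0.9654 * 92 / 885
= 69.1527 g

69.1527 g


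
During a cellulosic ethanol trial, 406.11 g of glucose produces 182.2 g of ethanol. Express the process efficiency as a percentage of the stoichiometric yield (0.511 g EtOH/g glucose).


Fermentation efficiency = (actual / (0.511 * glucose)) * 100
= (182.2 / (0.511 * 406.11)) * 100
= 87.7978%

87.7978%


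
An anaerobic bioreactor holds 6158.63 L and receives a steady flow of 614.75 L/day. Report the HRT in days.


HRT = V / Q
= 6158.63 / 614.75
= 10.0181 days

10.0181 days


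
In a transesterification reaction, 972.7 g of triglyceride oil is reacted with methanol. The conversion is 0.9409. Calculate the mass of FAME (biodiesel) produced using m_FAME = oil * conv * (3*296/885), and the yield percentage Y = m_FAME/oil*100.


m_FAME = oil * conv * (3 * 296 / 885) = oil * conv * (888/885)
= 972.7 * 0.9409 * 888 / 885
= 918.3158 g
Y = m_FAME / oil * 100 = conv * (888/885) * 100
= 0.9409 * 888 / 885 * 100
= 94.41%

918.3158 g FAME; Y = 94.41%


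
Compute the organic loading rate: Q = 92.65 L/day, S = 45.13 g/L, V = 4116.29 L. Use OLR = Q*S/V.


OLR = Q * S / V
= 92.65 * 45.13 / 4116.29
= 1.0158 g/L/day

1.0158 g/L/day


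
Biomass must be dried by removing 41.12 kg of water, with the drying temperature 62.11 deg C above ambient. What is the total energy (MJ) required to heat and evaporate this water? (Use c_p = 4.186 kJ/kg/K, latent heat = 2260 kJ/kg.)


E = m_water * (4.186 * dT + 2260) / 1000
= 41.12 * (4.186 * 62.11 + 2260) / 1000
= 103.6221 MJ

103.6221 MJ


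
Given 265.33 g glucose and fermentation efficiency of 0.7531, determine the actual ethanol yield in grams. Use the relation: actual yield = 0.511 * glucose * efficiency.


Actual ethanol: m = 0.511 * 265.33 * 0.7531
m = 102.1080 g

102.1080 g


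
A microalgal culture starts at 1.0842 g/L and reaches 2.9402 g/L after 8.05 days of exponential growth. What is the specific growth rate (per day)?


mu = ln(X2/X1) / dt
= ln(2.9402/1.0842) / 8.05
= 0.1239 per day

0.1239 per day


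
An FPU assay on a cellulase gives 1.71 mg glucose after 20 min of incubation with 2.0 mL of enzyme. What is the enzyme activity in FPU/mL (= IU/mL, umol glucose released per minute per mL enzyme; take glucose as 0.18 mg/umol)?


Activity = glucose_mg / (0.18 mg/umol * V_mL * t_min)
= 1.71 / (0.18 * 2.0 * 20)
= 0.2375 FPU/mL

0.2375 FPU/mL


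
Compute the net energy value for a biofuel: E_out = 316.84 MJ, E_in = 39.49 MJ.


NEV = E_out - E_in
= 316.84 - 39.49
= 277.3500 MJ

277.3500 MJ


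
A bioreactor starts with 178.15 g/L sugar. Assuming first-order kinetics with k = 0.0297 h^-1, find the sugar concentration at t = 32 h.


S = S0 * exp(-k * t)
S = 178.15 * exp(-0.0297 * 32)
S = 68.8704 g/L

68.8704 g/L


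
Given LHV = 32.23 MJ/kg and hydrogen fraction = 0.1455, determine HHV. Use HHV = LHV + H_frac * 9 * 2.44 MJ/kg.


HHV = LHV + H_frac * 9 * 2.44
= 32.23 + 0.1455 * 9 * 2.44
= 35.4252 MJ/kg

35.4252 MJ/kg


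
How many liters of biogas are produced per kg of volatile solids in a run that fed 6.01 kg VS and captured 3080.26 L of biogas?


Y = V / VS
= 3080.26 / 6.01
= 512.5225 L/kg VS

512.5225 L/kg VS


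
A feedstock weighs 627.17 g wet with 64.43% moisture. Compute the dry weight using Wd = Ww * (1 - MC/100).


Wd = Ww * (1 - MC/100)
= 627.17 * (1 - 64.43/100)
= 223.0844 g

223.0844 g


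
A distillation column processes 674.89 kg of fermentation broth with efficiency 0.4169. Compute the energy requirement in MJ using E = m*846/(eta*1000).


E = m * 846 / (eta * 1000)
= 674.89 * 846 / (0.4169 * 1000)
= 1369.5297 MJ

1369.5297 MJ


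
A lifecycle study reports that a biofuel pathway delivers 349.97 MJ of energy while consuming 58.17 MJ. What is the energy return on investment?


EROI = E_out / E_in
= 349.97 / 58.17
= 6.0163

6.0163


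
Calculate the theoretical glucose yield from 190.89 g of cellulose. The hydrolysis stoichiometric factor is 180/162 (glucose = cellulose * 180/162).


glucose = cellulose * 180/162
= 190.89 * 180/162
= 212.1000 g

212.1000 g


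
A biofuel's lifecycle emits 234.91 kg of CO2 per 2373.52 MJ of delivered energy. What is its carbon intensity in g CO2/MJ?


CI = CO2 * 1000 / E
= 234.91 * 1000 / 2373.52
= 98.9711 g CO2/MJ

98.9711 g CO2/MJ


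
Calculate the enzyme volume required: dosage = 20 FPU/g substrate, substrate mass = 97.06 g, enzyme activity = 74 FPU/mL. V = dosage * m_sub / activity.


V = dosage * m_sub / activity
V = 20 * 97.06 / 74
V = 26.2324 mL

26.2324 mL


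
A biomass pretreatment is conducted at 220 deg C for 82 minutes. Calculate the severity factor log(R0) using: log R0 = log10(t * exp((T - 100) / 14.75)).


logR0 = log10(t * exp((T - 100) / 14.75))
= log10(82 * exp((220 - 100) / 14.75))
= 5.4471

5.4471


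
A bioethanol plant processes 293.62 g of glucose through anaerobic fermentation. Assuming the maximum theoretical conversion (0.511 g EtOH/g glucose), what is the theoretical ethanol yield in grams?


Theoretical ethanol yield: m_EtOH = 0.511 * m_glucose
m_EtOH = 0.511 * 293.62 = 150.0398 g

150.0398 g


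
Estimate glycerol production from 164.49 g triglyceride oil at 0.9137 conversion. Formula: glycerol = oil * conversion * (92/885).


glycerol = oil * conv * (92/885)
= 164.49 * 0.9137 * 92 / 885
= 15.6238 g

15.6238 g


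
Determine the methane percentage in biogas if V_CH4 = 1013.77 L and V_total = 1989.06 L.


CH4% = V_CH4 / V_total * 100
= 1013.77 / 1989.06 * 100
= 50.9673%

50.9673%


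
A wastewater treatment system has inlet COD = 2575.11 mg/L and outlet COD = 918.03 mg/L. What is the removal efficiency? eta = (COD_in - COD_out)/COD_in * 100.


eta = (COD_in - COD_out) / COD_in * 100
= (2575.11 - 918.03) / 2575.11 * 100
= 64.3499%

64.3499%


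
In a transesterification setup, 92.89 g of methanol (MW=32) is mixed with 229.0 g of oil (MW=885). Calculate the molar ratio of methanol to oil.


Molar ratio = n_MeOH / n_oil = (MeOH/32) / (oil/885) = (MeOH * 885) / (32 * oil)
= (92.89 * 885) / (32 * 229.0)
= 11.2183

11.2183


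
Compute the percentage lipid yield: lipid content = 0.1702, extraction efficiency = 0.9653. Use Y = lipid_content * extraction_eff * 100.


Y = lipid_content * extraction_eff * 100
= 0.1702 * 0.9653 * 100
= 16.4294%

16.4294%


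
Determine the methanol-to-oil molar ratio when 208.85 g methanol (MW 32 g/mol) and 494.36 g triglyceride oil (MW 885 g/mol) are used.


Molar ratio = n_MeOH / n_oil = (MeOH/32) / (oil/885) = (MeOH * 885) / (32 * oil)
= (208.85 * 885) / (32 * 494.36)
= 11.6838

11.6838


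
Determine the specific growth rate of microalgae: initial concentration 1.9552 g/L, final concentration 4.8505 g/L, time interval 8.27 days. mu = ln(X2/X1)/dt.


mu = ln(X2/X1) / dt
= ln(4.8505/1.9552) / 8.27
= 0.1099 per day

0.1099 per day


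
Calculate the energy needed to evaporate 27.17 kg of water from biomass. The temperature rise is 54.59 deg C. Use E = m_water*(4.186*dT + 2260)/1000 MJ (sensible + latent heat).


E = m_water * (4.186 * dT + 2260) / 1000
= 27.17 * (4.186 * 54.59 + 2260) / 1000
= 67.6129 MJ

67.6129 MJ


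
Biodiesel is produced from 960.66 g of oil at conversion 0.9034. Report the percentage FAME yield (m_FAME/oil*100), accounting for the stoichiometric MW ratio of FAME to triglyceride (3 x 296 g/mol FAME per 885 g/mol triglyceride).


m_FAME = oil * conv * (3 * 296 / 885) = oil * conv * (888/885)
= 960.66 * 0.9034 * 888 / 885
= 870.8021 g
Y = m_FAME / oil * 100 = conv * (888/885) * 100
= 0.9034 * 888 / 885 * 100
= 90.65%

90.65%


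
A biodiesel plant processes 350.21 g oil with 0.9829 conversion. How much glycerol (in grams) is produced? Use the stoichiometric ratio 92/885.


glycerol = oil * conv * (92/885)
= 350.21 * 0.9829 * 92 / 885
= 35.7835 g

35.7835 g


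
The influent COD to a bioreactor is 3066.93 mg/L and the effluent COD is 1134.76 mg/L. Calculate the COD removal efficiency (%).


eta = (COD_in - COD_out) / COD_in * 100
= (3066.93 - 1134.76) / 3066.93 * 100
= 63.0001%

63.0001%


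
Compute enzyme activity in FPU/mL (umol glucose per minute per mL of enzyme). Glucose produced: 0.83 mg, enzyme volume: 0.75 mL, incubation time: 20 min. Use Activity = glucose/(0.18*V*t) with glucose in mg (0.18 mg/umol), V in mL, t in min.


Activity = glucose_mg / (0.18 mg/umol * V_mL * t_min)
= 0.83 / (0.18 * 0.75 * 20)
= 0.3074 FPU/mL

0.3074 FPU/mL


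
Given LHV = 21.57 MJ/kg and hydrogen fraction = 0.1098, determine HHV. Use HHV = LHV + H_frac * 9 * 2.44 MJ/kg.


HHV = LHV + H_frac * 9 * 2.44
= 21.57 + 0.1098 * 9 * 2.44
= 23.9812 MJ/kg

23.9812 MJ/kg


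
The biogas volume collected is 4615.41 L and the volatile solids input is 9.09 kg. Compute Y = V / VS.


Y = V / VS
= 4615.41 / 9.09
= 507.7459 L/kg VS

507.7459 L/kg VS


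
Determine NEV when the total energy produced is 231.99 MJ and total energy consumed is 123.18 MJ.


NEV = E_out - E_in
= 231.99 - 123.18
= 108.8100 MJ

108.8100 MJ


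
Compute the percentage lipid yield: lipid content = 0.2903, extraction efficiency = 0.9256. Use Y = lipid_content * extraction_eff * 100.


Y = lipid_content * extraction_eff * 100
= 0.2903 * 0.9256 * 100
= 26.8702%

26.8702%


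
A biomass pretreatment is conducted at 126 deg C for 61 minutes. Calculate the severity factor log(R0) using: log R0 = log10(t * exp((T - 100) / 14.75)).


logR0 = log10(t * exp((T - 100) / 14.75))
= log10(61 * exp((126 - 100) / 14.75))
= 2.5509

2.5509


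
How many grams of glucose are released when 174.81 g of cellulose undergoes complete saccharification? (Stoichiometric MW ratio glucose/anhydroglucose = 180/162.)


glucose = cellulose * 180/162
= 174.81 * 180/162
= 194.2333 g

194.2333 g


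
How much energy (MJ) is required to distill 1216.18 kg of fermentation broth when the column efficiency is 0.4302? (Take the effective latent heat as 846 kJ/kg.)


E = m * 846 / (eta * 1000)
= 1216.18 * 846 / (0.4302 * 1000)
= 2391.6510 MJ

2391.6510 MJ


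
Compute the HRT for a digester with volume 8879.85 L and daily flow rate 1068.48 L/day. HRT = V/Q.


HRT = V / Q
= 8879.85 / 1068.48
= 8.3107 days

8.3107 days


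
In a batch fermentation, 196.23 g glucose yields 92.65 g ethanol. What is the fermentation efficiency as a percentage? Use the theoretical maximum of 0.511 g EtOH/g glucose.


Fermentation efficiency = (actual / (0.511 * glucose)) * 100
= (92.65 / (0.511 * 196.23)) * 100
= 92.3973%

92.3973%


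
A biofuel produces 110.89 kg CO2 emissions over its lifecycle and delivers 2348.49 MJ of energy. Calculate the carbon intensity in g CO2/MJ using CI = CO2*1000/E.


CI = CO2 * 1000 / E
= 110.89 * 1000 / 2348.49
= 47.2176 g CO2/MJ

47.2176 g CO2/MJ


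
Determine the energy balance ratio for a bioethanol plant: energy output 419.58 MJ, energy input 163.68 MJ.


EROI = E_out / E_in
= 419.58 / 163.68
= 2.5634

2.5634


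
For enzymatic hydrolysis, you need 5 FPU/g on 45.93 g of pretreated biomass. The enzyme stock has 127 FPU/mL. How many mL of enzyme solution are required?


V = dosage * m_sub / activity
V = 5 * 45.93 / 127
V = 1.8083 mL

1.8083 mL


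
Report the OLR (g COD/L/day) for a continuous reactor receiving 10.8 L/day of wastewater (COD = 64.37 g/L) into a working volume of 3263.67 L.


OLR = Q * S / V
= 10.8 * 64.37 / 3263.67
= 0.2130 g/L/day

0.2130 g/L/day


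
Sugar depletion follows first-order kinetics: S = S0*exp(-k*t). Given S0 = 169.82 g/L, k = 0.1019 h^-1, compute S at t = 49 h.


S = S0 * exp(-k * t)
S = 169.82 * exp(-0.1019 * 49)
S = 1.1522 g/L

1.1522 g/L


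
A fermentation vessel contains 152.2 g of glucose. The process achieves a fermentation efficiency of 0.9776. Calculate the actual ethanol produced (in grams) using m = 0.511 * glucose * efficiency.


Actual ethanol: m = 0.511 * 152.2 * 0.9776
m = 76.0321 g

76.0321 g


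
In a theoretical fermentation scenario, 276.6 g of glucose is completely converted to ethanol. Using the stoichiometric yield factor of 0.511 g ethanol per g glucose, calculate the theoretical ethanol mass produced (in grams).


Theoretical ethanol yield: m_EtOH = 0.511 * m_glucose
m_EtOH = 0.511 * 276.6 = 141.3426 g

141.3426 g


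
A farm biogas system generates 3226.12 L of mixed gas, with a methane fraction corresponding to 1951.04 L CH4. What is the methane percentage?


CH4% = V_CH4 / V_total * 100
= 1951.04 / 3226.12 * 100
= 60.4764%

60.4764%


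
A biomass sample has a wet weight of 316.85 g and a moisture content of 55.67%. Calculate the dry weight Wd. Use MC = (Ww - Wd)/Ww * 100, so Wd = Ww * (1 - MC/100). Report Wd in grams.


Wd = Ww * (1 - MC/100)
= 316.85 * (1 - 55.67/100)
= 140.4596 g

140.4596 g


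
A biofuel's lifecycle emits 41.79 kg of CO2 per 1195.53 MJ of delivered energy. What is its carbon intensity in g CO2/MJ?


CI = CO2 * 1000 / E
= 41.79 * 1000 / 1195.53
= 34.9552 g CO2/MJ

34.9552 g CO2/MJ


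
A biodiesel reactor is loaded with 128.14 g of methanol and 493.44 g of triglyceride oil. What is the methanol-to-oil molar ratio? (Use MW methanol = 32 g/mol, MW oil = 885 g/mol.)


Molar ratio = n_MeOH / n_oil = (MeOH/32) / (oil/885) = (MeOH * 885) / (32 * oil)
= (128.14 * 885) / (32 * 493.44)
= 7.1820

7.1820


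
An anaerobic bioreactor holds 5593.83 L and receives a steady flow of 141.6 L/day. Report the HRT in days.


HRT = V / Q
= 5593.83 / 141.6
= 39.5044 days

39.5044 days


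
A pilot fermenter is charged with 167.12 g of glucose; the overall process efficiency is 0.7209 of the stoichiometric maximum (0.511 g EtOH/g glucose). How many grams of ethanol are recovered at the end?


Actual ethanol: m = 0.511 * 167.12 * 0.7209
m = 61.5636 g

61.5636 g


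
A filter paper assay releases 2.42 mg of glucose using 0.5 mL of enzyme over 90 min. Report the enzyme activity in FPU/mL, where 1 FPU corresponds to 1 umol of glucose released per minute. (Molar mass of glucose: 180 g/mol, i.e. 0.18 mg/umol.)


Activity = glucose_mg / (0.18 mg/umol * V_mL * t_min)
= 2.42 / (0.18 * 0.5 * 90)
= 0.2988 FPU/mL

0.2988 FPU/mL


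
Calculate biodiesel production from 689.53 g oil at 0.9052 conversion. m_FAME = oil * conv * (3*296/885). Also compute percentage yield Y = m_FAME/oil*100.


m_FAME = oil * conv * (3 * 296 / 885) = oil * conv * (888/885)
= 689.53 * 0.9052 * 888 / 885
= 626.2784 g
Y = m_FAME / oil * 100 = conv * (888/885) * 100
= 0.9052 * 888 / 885 * 100
= 90.83%

626.2784 g FAME; Y = 90.83%


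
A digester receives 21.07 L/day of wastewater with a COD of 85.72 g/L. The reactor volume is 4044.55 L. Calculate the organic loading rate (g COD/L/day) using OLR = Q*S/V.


OLR = Q * S / V
= 21.07 * 85.72 / 4044.55
= 0.4466 g/L/day

0.4466 g/L/day


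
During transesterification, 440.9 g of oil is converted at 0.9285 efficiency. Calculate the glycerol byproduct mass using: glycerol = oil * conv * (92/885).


glycerol = oil * conv * (92/885)
= 440.9 * 0.9285 * 92 / 885
= 42.5566 g

42.5566 g


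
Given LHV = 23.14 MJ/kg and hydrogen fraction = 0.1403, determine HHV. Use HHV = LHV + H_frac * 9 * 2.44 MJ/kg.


HHV = LHV + H_frac * 9 * 2.44
= 23.14 + 0.1403 * 9 * 2.44
= 26.2210 MJ/kg

26.2210 MJ/kg


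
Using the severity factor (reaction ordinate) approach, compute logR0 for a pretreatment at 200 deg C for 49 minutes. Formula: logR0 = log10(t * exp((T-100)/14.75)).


logR0 = log10(t * exp((T - 100) / 14.75))
= log10(49 * exp((200 - 100) / 14.75))
= 4.6346

4.6346


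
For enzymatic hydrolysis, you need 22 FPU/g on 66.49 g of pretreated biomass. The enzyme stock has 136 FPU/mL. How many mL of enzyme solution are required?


V = dosage * m_sub / activity
V = 22 * 66.49 / 136
V = 10.7557 mL

10.7557 mL


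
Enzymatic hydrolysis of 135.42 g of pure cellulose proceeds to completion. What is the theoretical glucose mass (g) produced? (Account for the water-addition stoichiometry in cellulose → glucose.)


glucose = cellulose * 180/162
= 135.42 * 180/162
= 150.4667 g

150.4667 g


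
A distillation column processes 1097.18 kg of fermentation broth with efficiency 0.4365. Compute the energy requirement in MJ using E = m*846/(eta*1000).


E = m * 846 / (eta * 1000)
= 1097.18 * 846 / (0.4365 * 1000)
= 2126.4932 MJ

2126.4932 MJ


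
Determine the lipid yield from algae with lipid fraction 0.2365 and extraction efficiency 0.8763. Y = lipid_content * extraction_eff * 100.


Y = lipid_content * extraction_eff * 100
= 0.2365 * 0.8763 * 100
= 20.7245%

20.7245%


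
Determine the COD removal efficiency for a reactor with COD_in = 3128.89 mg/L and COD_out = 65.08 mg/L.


eta = (COD_in - COD_out) / COD_in * 100
= (3128.89 - 65.08) / 3128.89 * 100
= 97.9200%

97.9200%


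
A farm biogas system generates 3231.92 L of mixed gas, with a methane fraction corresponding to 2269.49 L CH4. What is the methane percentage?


CH4% = V_CH4 / V_total * 100
= 2269.49 / 3231.92 * 100
= 70.2211%

70.2211%


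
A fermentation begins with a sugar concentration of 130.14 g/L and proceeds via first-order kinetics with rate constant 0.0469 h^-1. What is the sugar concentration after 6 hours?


S = S0 * exp(-k * t)
S = 130.14 * exp(-0.0469 * 6)
S = 98.2201 g/L

98.2201 g/L


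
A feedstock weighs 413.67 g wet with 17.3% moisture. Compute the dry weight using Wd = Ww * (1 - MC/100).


Wd = Ww * (1 - MC/100)
= 413.67 * (1 - 17.3/100)
= 342.1051 g

342.1051 g


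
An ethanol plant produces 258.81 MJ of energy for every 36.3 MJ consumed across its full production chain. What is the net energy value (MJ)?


NEV = E_out - E_in
= 258.81 - 36.3
= 222.5100 MJ

222.5100 MJ


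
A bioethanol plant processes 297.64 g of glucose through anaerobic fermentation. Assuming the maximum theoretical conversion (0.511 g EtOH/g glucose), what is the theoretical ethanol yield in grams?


Theoretical ethanol yield: m_EtOH = 0.511 * m_glucose
m_EtOH = 0.511 * 297.64 = 152.0940 g

152.0940 g


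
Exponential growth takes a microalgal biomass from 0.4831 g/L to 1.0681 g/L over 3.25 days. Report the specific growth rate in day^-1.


mu = ln(X2/X1) / dt
= ln(1.0681/0.4831) / 3.25
= 0.2441 per day

0.2441 per day


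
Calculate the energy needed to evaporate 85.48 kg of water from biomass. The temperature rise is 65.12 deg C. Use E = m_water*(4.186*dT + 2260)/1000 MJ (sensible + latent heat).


E = m_water * (4.186 * dT + 2260) / 1000
= 85.48 * (4.186 * 65.12 + 2260) / 1000
= 216.4860 MJ

216.4860 MJ


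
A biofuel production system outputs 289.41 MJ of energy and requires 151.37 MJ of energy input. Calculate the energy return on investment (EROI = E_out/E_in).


EROI = E_out / E_in
= 289.41 / 151.37
= 1.9119

1.9119


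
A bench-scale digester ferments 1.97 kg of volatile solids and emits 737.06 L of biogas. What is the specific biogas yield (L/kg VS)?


Y = V / VS
= 737.06 / 1.97
= 374.1421 L/kg VS

374.1421 L/kg VS


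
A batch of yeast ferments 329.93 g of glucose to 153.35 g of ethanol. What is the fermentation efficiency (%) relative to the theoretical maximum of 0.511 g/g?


Fermentation efficiency = (actual / (0.511 * glucose)) * 100
= (153.35 / (0.511 * 329.93)) * 100
= 90.9580%

90.9580%


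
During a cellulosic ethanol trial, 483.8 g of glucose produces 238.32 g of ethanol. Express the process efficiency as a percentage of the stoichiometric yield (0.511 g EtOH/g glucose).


Fermentation efficiency = (actual / (0.511 * glucose)) * 100
= (238.32 / (0.511 * 483.8)) * 100
= 96.3993%

96.3993%


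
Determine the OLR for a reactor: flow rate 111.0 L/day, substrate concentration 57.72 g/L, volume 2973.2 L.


OLR = Q * S / V
= 111.0 * 57.72 / 2973.2
= 2.1549 g/L/day

2.1549 g/L/day


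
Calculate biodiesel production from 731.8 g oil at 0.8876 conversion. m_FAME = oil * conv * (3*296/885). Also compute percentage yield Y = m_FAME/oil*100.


m_FAME = oil * conv * (3 * 296 / 885) = oil * conv * (888/885)
= 731.8 * 0.8876 * 888 / 885
= 651.7475 g
Y = m_FAME / oil * 100 = conv * (888/885) * 100
= 0.8876 * 888 / 885 * 100
= 89.06%

651.7475 g FAME; Y = 89.06%


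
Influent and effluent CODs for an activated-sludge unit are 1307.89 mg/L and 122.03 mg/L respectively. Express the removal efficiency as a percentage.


eta = (COD_in - COD_out) / COD_in * 100
= (1307.89 - 122.03) / 1307.89 * 100
= 90.6697%

90.6697%


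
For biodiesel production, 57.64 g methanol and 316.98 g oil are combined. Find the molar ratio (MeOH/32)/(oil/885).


Molar ratio = n_MeOH / n_oil = (MeOH/32) / (oil/885) = (MeOH * 885) / (32 * oil)
= (57.64 * 885) / (32 * 316.98)
= 5.0290

5.0290


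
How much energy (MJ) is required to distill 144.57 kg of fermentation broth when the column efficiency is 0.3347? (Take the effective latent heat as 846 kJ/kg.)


E = m * 846 / (eta * 1000)
= 144.57 * 846 / (0.3347 * 1000)
= 365.4204 MJ

365.4204 MJ
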